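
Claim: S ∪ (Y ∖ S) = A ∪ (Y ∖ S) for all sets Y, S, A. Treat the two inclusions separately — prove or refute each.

Forward inclusion. This inclusion fails. Take Y = ∅, S = {1}, A = ∅; then 1 ∈ S ∪ (Y ∖ S) but 1 ∉ A ∪ (Y ∖ S).

Reverse inclusion. This inclusion fails. Take Y = ∅, S = ∅, A = {1}; then 1 ∈ A ∪ (Y ∖ S) but 1 ∉ S ∪ (Y ∖ S).

Both inclusions fail.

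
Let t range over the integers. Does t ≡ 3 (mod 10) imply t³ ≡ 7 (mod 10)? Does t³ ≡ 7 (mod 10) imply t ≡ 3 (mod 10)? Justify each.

Forward direction. Suppose t ≡ 3 (mod 10). Write t = 10j + 3. Then (10j + 3)³ = 1000j³ + 900j² + 270j + 27 = 10(100j³ + 90j² + 27j + 2) + 7, so t³ ≡ 7 (mod 10).

Converse. For the converse, argue contrapositively. If t ≢ 3 (mod 10), then t is congruent to one of 0, 1, 2, 4, 5, 6, 7, 8, 9 modulo 10, and these give t³ ≡ 0, 1, 8, 4, 5, 6, 3, 2, 9 respectively — never 7.

Equivalent; both directions hold.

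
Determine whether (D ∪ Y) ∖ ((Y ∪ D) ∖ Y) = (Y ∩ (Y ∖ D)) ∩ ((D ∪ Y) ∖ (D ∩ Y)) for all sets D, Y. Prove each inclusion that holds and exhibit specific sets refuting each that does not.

The sets are not equal: only the reverse inclusion holds.

(⟹) This inclusion fails. Take D = {1}, Y = {1}; then 1 ∈ (D ∪ Y) ∖ ((Y ∪ D) ∖ Y) but 1 ∉ (Y ∩ (Y ∖ D)) ∩ ((D ∪ Y) ∖ (D ∩ Y)).

(⟸) Let x ∈ (Y ∩ (Y ∖ D)) ∩ ((D ∪ Y) ∖ (D ∩ Y)). Then x ∈ Y and x ∉ D, from which x ∈ (D ∪ Y) ∖ ((Y ∪ D) ∖ Y).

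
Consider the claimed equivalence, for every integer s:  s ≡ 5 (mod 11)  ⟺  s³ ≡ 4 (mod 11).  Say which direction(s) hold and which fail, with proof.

Forward direction. Suppose s ≡ 5 (mod 11). Write s = 11j + 5. Then (11j + 5)³ = 1331j³ + 1815j² + 825j + 125 = 11(121j³ + 165j² + 75j + 11) + 4, so s³ ≡ 4 (mod 11).

Converse. Suppose s³ ≡ 4 (mod 11). The only residue r in {0, …, 10} with r³ ≡ 4 (mod 11) is r = 5, so s ≡ 5 (mod 11).

The biconditional holds.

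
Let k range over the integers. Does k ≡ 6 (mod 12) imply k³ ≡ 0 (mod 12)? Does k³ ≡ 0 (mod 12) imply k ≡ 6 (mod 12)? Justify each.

(⇒) holds; (⇐) fails.

(→) Suppose k ≡ 6 (mod 12). Write k = 12j + 6. Then (12j + 6)³ = 1728j³ + 2592j² + 1296j + 216 = 12(144j³ + 216j² + 108j + 18) + 0, so k³ ≡ 0 (mod 12).

(←) This fails: take k = 0. Then 0³ = 0 ≡ 0 (mod 12), yet 0 ≡ 0 (mod 12), not 6.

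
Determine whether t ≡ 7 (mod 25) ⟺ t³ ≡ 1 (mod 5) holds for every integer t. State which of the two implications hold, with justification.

(⟹) This fails: take t = 7. Then 7 ≡ 7 (mod 25), but 7³ = 343 ≡ 3 (mod 5), not 1.

(⟸) This fails: take t = 1. Then 1³ = 1 ≡ 1 (mod 5), yet 1 ≡ 1 (mod 25), not 7.

Neither direction holds.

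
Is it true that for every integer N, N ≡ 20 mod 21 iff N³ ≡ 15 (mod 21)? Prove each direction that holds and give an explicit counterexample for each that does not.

(→) This fails: take N = 20. Then 20 ≡ 20 (mod 21), but 20³ = 8000 ≡ 20 (mod 21), not 15.

(←) This fails: take N = 9. Then 9³ = 729 ≡ 15 (mod 21), yet 9 ≡ 9 (mod 21), not 20.

Both directions fail.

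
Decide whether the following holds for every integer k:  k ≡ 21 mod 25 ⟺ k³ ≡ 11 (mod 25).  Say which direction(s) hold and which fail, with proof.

Equivalent; both directions hold.

(→) Suppose k ≡ 21 mod 25. Write k = 25j + 21. Then (25j + 21)³ = 15625j³ + 39375j² + 33075j + 9261 = 25(625j³ + 1575j² + 1323j + 370) + 11, so k³ ≡ 11 (mod 25).

(←) Conversely, suppose k³ ≡ 11 (mod 25). The only residue r in {0, …, 24} with r³ ≡ 11 (mod 25) is r = 21, so k ≡ 21 (mod 25).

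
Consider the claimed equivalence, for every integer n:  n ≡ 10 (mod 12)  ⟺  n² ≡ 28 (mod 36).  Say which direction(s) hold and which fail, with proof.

Neither direction holds.

(⟹) This fails: take n = 22. Then 22 ≡ 10 (mod 12), but 22² = 484 ≡ 16 (mod 36), not 28.

(⟸) This fails: take n = 8. Then 8² = 64 ≡ 28 (mod 36), yet 8 ≡ 8 (mod 12), not 10.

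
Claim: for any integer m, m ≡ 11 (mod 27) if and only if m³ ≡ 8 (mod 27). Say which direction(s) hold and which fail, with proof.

(⇒) holds; (⇐) fails.

(⇒) Suppose m ≡ 11 (mod 27). Write m = 27j + 11. Then (27j + 11)³ = 19683j³ + 24057j² + 9801j + 1331 = 27(729j³ + 891j² + 363j + 49) + 8, so m³ ≡ 8 (mod 27).

(⇐) This fails: take m = 2. Then 2³ = 8 ≡ 8 (mod 27), yet 2 ≡ 2 (mod 27), not 11.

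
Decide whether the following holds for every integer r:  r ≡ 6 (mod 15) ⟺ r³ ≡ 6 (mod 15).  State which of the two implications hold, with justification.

(⇒) Suppose r ≡ 6 (mod 15). Write r = 15j + 6. Then (15j + 6)³ = 3375j³ + 4050j² + 1620j + 216 = 15(225j³ + 270j² + 108j + 14) + 6, so r³ ≡ 6 (mod 15).

(⇐) Conversely, suppose r³ ≡ 6 (mod 15). The only residue r in {0, …, 14} with r³ ≡ 6 (mod 15) is r = 6, so r ≡ 6 (mod 15).

The biconditional holds.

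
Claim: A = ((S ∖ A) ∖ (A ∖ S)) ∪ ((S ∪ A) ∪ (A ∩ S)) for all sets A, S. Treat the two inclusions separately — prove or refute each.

Forward inclusion. Let x ∈ A. Then either x ∈ A and x ∉ S; or x ∈ A ∩ S. In each case x ∈ ((S ∖ A) ∖ (A ∖ S)) ∪ ((S ∪ A) ∪ (A ∩ S)), so A ⊆ ((S ∖ A) ∖ (A ∖ S)) ∪ ((S ∪ A) ∪ (A ∩ S)).

Reverse inclusion. This inclusion fails. Take A = ∅, S = {1}; then 1 ∈ ((S ∖ A) ∖ (A ∖ S)) ∪ ((S ∪ A) ∪ (A ∩ S)) but 1 ∉ A.

(⊆) holds; (⊇) fails.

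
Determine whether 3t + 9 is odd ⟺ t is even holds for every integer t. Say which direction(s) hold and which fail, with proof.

(⇒) Suppose 3t + 9 is odd. Since 3 is odd, 3t and t have the same parity, so 3t + 9 ≡ t + 9 (mod 2). As 9 is odd, 3t + 9 is odd exactly when t is even. Thus t is even.

(⇐) Conversely, suppose t is even; write t = 2j. Then 3t + 9 = 3·(2j) + 9 = 2·3j + 9, which is odd.

Both directions hold.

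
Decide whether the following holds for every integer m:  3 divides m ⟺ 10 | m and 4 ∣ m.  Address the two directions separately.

(⇒) This fails: take m = 3. Certainly 3 ∣ 3, but 10 ∤ 3.

(⇐) This fails: take m = 20. Both 10 ∣ 20 and 4 ∣ 20, yet 20 is not a multiple of 3 (since 20 = 6·3 + 2), so 3 ∤ 20.

Neither implication holds.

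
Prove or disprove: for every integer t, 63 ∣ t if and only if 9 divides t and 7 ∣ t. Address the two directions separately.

(⟹) If 63 ∣ t, write t = 63q. Since 63 = 7·9, t = 9·(7q), so 9 ∣ t; and since 63 = 9·7, t = 7·(9q), so 7 ∣ t.

(⟸) Suppose 9 ∣ t and 7 ∣ t. Any common multiple of 9 and 7 is a multiple of their lcm; here gcd(9, 7) = 1, so lcm(9, 7) = 9·7 = 63, so 63 ∣ t.

Both directions hold; the statement is true.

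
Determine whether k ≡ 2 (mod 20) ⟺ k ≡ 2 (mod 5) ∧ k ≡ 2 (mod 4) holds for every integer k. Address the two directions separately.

Forward direction. Suppose k ≡ 2 (mod 20); write k = 20j + 2. Since 5 ∣ 20, reducing mod 5 gives k ≡ 2 (mod 5); since 4 ∣ 20, reducing mod 4 gives k ≡ 2 (mod 4).

Converse. If k ≡ 2 (mod 5) and k ≡ 2 (mod 4), then by the Chinese remainder theorem k ≡ 2 (mod 20). This is exactly k ≡ 2 (mod 20).

The biconditional holds.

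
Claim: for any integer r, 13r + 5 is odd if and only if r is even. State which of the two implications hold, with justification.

Equivalent; both directions hold.

(←) Suppose r is even; write r = 2j. Then 13r + 5 = 13·(2j) + 5 = 2·13j + 5, which is odd.

(→) Suppose 13r + 5 is odd. Since 13 is odd, 13r and r have the same parity, so 13r + 5 ≡ r + 5 (mod 2). As 5 is odd, 13r + 5 is odd exactly when r is even. Thus r is even.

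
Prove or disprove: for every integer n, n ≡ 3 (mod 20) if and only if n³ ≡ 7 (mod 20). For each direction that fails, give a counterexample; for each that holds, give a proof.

Both directions hold.

(⇐) Suppose n³ ≡ 7 (mod 20). The only residue r in {0, …, 19} with r³ ≡ 7 (mod 20) is r = 3, so n ≡ 3 (mod 20).

(⇒) Suppose n ≡ 3 (mod 20). Write n = 20j + 3. Then (20j + 3)³ = 8000j³ + 3600j² + 540j + 27 = 20(400j³ + 180j² + 27j + 1) + 7, so n³ ≡ 7 (mod 20).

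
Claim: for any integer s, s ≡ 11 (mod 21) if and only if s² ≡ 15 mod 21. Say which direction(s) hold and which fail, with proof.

Neither implication holds.

(⇒) This fails: take s = 11. Then 11 ≡ 11 (mod 21), but 11² = 121 ≡ 16 (mod 21), not 15.

(⇐) This fails: take s = 6. Then 6² = 36 ≡ 15 (mod 21), yet 6 ≡ 6 (mod 21), not 11.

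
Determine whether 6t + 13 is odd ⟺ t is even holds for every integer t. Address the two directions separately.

(⟹) This fails: take t = 5. Then 6t + 13 = 43, which is odd, yet t = 5 is odd, not even.

(⟸) Suppose t is even. Since 6 is even, 6t is even for every t, so 6t + 13 has the same parity as 13, which is odd. Hence 6t + 13 is odd.

(⇒) fails; (⇐) holds.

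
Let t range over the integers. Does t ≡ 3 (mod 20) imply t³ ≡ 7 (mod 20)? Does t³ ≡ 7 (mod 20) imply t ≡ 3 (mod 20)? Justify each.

(⇒) Suppose t ≡ 3 (mod 20). Write t = 20j + 3. Then (20j + 3)³ = 8000j³ + 3600j² + 540j + 27 = 20(400j³ + 180j² + 27j + 1) + 7, so t³ ≡ 7 (mod 20).

(⇐) Conversely, suppose t³ ≡ 7 (mod 20). The only residue r in {0, …, 19} with r³ ≡ 7 (mod 20) is r = 3, so t ≡ 3 (mod 20).

The biconditional holds.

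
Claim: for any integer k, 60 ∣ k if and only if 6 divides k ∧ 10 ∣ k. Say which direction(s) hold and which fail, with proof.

Only the forward implication holds.

Forward direction. If 60 ∣ k, write k = 60q. Since 60 = 10·6, k = 6·(10q), so 6 ∣ k; and since 60 = 6·10, k = 10·(6q), so 10 ∣ k.

Converse. This fails: take k = 30. Both 6 ∣ 30 and 10 ∣ 30, yet 30 is not a multiple of 60 (since 30 = 0·60 + 30), so 60 ∤ 30.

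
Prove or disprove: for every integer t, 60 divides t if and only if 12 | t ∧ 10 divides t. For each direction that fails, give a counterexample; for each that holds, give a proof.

Equivalent; both directions hold.

(⟹) If 60 ∣ t, write t = 60q. Since 60 = 5·12, t = 12·(5q), so 12 ∣ t; and since 60 = 6·10, t = 10·(6q), so 10 ∣ t.

(⟸) Suppose 12 ∣ t and 10 ∣ t. Any common multiple of 12 and 10 is a multiple of their lcm; here lcm(12, 10) = 12·10/gcd(12, 10) = 120/2 = 60, so 60 ∣ t.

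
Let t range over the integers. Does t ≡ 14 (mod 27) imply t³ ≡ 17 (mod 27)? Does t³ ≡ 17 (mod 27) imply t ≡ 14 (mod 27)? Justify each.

(⟹) Suppose t ≡ 14 (mod 27). Write t = 27j + 14. Then (27j + 14)³ = 19683j³ + 30618j² + 15876j + 2744 = 27(729j³ + 1134j² + 588j + 101) + 17, so t³ ≡ 17 (mod 27).

(⟸) This fails: take t = 5. Then 5³ = 125 ≡ 17 (mod 27), yet 5 ≡ 5 (mod 27), not 14.

Not equivalent: only (⇒) holds.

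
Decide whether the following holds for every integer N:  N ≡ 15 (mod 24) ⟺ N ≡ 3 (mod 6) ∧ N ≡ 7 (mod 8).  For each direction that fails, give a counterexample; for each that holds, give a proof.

The biconditional holds.

[⇒] Suppose N ≡ 15 (mod 24); write N = 24j + 15. Since 6 ∣ 24, reducing mod 6 gives N ≡ 15 ≡ 3 (mod 6); since 8 ∣ 24, reducing mod 8 gives N ≡ 15 ≡ 7 (mod 8).

[⇐] Conversely, if N ≡ 3 (mod 6) and N ≡ 7 (mod 8), then by the Chinese remainder theorem N ≡ 15 (mod 24). This is exactly N ≡ 15 (mod 24).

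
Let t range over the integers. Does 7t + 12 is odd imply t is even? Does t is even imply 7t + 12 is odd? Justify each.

Neither implication holds.

(→) This fails: t = 5 gives 7t + 12 = 47, which is odd, but 5 is odd, not even.

(←) This also fails: t = 2 is even, but 7t + 12 = 26 is even, not odd.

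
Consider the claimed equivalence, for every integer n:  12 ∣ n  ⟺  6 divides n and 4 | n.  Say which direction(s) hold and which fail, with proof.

[⇐] Suppose 6 ∣ n and 4 ∣ n. Any common multiple of 6 and 4 is a multiple of their lcm; here lcm(6, 4) = 6·4/gcd(6, 4) = 24/2 = 12, so 12 ∣ n.

[⇒] If 12 ∣ n, write n = 12q. Since 12 = 2·6, n = 6·(2q), so 6 ∣ n; and since 12 = 3·4, n = 4·(3q), so 4 ∣ n.

The biconditional holds.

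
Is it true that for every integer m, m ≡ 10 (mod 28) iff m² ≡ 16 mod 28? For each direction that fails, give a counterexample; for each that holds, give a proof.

Forward direction. Suppose m ≡ 10 (mod 28). Write m = 28j + 10. Then (28j + 10)² = 784j² + 560j + 100 = 28(28j² + 20j + 3) + 16, so m² ≡ 16 (mod 28).

Converse. This fails: take m = 4. Then 4² = 16 ≡ 16 (mod 28), yet 4 ≡ 4 (mod 28), not 10.

Not equivalent: only (⇒) holds.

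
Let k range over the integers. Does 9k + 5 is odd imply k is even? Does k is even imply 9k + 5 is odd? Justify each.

[⇐] Suppose k is even; write k = 2j. Then 9k + 5 = 9·(2j) + 5 = 2·9j + 5, which is odd.

[⇒] Suppose 9k + 5 is odd. Since 9 is odd, 9k and k have the same parity, so 9k + 5 ≡ k + 5 (mod 2). As 5 is odd, 9k + 5 is odd exactly when k is even. Thus k is even.

Both implications hold.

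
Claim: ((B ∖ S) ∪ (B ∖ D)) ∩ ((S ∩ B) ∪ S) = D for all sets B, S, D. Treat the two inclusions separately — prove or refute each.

(⟹) This inclusion fails. Take B = {1}, S = {1}, D = ∅; then 1 ∈ ((B ∖ S) ∪ (B ∖ D)) ∩ ((S ∩ B) ∪ S) but 1 ∉ D.

(⟸) This inclusion fails. Take B = ∅, S = ∅, D = {1}; then 1 ∈ D but 1 ∉ ((B ∖ S) ∪ (B ∖ D)) ∩ ((S ∩ B) ∪ S).

(⊆) fails and (⊇) fails.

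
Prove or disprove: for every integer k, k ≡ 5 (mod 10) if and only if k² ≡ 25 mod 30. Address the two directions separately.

(⇐) The residues r modulo 30 with r² ≡ 25 (mod 30) are exactly {5, 25}, and each is ≡ 5 (mod 10).

(⇒) This fails: take k = 15. Then 15 ≡ 5 (mod 10), but 15² = 225 ≡ 15 (mod 30), not 25.

Only the reverse direction holds.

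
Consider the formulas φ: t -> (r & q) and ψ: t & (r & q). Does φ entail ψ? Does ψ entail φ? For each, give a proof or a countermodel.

Not equivalent: only (⇐) holds.

(⇒) This fails. Under t = F, q = F, r = F, the left side is true but the right side is false.

(⇐) Assume the antecedent. If t is true, the antecedent forces (t = T, q = T, r = T), and t -> (r & q) holds there. If t is false, the antecedent cannot hold. Either way t -> (r & q) holds.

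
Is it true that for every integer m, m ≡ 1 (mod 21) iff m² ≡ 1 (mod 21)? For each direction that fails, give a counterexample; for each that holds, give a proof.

(→) Suppose m ≡ 1 (mod 21). Write m = 21j + 1. Then (21j + 1)² = 441j² + 42j + 1 = 21(21j² + 2j) + 1, so m² ≡ 1 (mod 21).

(←) This fails: take m = 8. Then 8² = 64 ≡ 1 (mod 21), yet 8 ≡ 8 (mod 21), not 1.

Not equivalent: only (⇒) holds.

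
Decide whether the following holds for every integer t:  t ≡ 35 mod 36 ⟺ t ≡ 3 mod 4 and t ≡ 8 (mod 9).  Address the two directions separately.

(←) If t ≡ 3 (mod 4) and t ≡ 8 (mod 9), then by the Chinese remainder theorem t ≡ 35 (mod 36). This is exactly t ≡ 35 (mod 36).

(→) Suppose t ≡ 35 (mod 36); write t = 36j + 35. Since 4 ∣ 36, reducing mod 4 gives t ≡ 35 ≡ 3 (mod 4); since 9 ∣ 36, reducing mod 9 gives t ≡ 35 ≡ 8 (mod 9).

Both implications hold.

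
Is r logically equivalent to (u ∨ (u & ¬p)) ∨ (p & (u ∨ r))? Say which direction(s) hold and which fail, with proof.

Neither direction holds.

Forward direction. This fails. Under p = F, r = T, u = F, the left side is true but the right side is false.

Converse. This fails. Under p = F, r = F, u = T, the left side is false but the right side is true.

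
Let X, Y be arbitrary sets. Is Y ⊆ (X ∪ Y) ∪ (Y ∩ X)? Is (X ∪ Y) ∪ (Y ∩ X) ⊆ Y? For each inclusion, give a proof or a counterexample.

The sets are not equal: only the forward inclusion holds.

Forward inclusion. Let x ∈ Y. Then either x ∈ Y and x ∉ X; or x ∈ X ∩ Y. In each case x ∈ (X ∪ Y) ∪ (Y ∩ X), so Y ⊆ (X ∪ Y) ∪ (Y ∩ X).

Reverse inclusion. This inclusion fails. Take X = {1}, Y = ∅; then 1 ∈ (X ∪ Y) ∪ (Y ∩ X) but 1 ∉ Y.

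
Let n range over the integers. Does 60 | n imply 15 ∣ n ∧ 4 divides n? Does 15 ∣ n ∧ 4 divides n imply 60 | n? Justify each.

Both directions hold.

[⇒] If 60 ∣ n, write n = 60q. Since 60 = 4·15, n = 15·(4q), so 15 ∣ n; and since 60 = 15·4, n = 4·(15q), so 4 ∣ n.

[⇐] Suppose 15 ∣ n and 4 ∣ n. Any common multiple of 15 and 4 is a multiple of their lcm; here gcd(15, 4) = 1, so lcm(15, 4) = 15·4 = 60, so 60 ∣ n.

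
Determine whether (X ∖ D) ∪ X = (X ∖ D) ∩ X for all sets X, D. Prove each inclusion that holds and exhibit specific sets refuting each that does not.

The sets are not equal: only the reverse inclusion holds.

(⊆) This inclusion fails. Take X = {1}, D = {1}; then 1 ∈ (X ∖ D) ∪ X but 1 ∉ (X ∖ D) ∩ X.

(⊇) Let x ∈ (X ∖ D) ∩ X. Then x ∈ X and x ∉ D, from which x ∈ (X ∖ D) ∪ X.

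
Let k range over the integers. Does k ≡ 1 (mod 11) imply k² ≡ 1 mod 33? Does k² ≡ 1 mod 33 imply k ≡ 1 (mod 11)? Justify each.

[⇒] This fails: take k = 12. Then 12 ≡ 1 (mod 11), but 12² = 144 ≡ 12 (mod 33), not 1.

[⇐] This fails: take k = 10. Then 10² = 100 ≡ 1 (mod 33), yet 10 ≡ 10 (mod 11), not 1.

Neither implication holds.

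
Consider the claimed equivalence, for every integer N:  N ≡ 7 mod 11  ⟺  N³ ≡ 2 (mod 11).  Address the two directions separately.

(⇒) Suppose N ≡ 7 mod 11. Write N = 11j + 7. Then (11j + 7)³ = 1331j³ + 2541j² + 1617j + 343 = 11(121j³ + 231j² + 147j + 31) + 2, so N³ ≡ 2 (mod 11).

(⇐) For the converse, argue contrapositively. If N ≢ 7 (mod 11), then N is congruent to one of 0, 1, 2, 3, 4, 5, 6, 8, 9, 10 modulo 11, and these give N³ ≡ 0, 1, 8, 5, 9, 4, 7, 6, 3, 10 respectively — never 2.

Both directions hold; the statement is true.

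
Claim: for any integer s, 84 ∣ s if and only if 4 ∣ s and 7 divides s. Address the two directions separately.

Only the forward implication holds.

[⇒] If 84 ∣ s, write s = 84q. Since 84 = 21·4, s = 4·(21q), so 4 ∣ s; and since 84 = 12·7, s = 7·(12q), so 7 ∣ s.

[⇐] This fails: take s = 28. Both 4 ∣ 28 and 7 ∣ 28, yet 28 is not a multiple of 84 (since 28 = 0·84 + 28), so 84 ∤ 28.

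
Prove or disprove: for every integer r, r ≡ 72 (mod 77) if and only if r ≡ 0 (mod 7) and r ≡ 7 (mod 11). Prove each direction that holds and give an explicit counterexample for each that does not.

Neither direction holds.

(⟹) This fails: r = 72 gives 72 ≡ 72 (mod 77) but 72 ≡ 2 (mod 7), so the conjunction on the right does not hold.

(⟸) This fails: r = 7 satisfies both congruences on the right (7 ≡ 0 mod 7 and 7 ≡ 7 mod 11) yet 7 ≡ 7 (mod 77), not 72.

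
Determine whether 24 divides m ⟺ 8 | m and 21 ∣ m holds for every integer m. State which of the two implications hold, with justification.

(⇒) fails; (⇐) holds.

(⟹) This fails: take m = 24. Certainly 24 ∣ 24, but 21 ∤ 24.

(⟸) Suppose 8 ∣ m and 21 ∣ m. Any common multiple of 8 and 21 is a multiple of their lcm; here gcd(8, 21) = 1, so lcm(8, 21) = 8·21 = 168, so 168 ∣ m. Since 24 ∣ 168, it follows that 24 ∣ m.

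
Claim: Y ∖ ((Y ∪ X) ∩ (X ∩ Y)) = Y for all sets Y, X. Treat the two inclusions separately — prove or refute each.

(⊇) This inclusion fails. Take Y = {1}, X = {1}; then 1 ∈ Y but 1 ∉ Y ∖ ((Y ∪ X) ∩ (X ∩ Y)).

(⊆) Let x ∈ Y ∖ ((Y ∪ X) ∩ (X ∩ Y)). Then x ∈ Y and x ∉ X, from which x ∈ Y.

Only the forward inclusion holds.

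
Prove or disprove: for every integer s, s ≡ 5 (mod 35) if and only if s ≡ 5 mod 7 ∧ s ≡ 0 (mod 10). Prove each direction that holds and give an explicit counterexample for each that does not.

(⟹) This fails: s = 5 gives 5 ≡ 5 (mod 35) but 5 ≡ 5 (mod 10), so the conjunction on the right does not hold.

(⟸) Conversely, if s ≡ 5 (mod 7) and s ≡ 0 (mod 10), then by the Chinese remainder theorem s ≡ 40 (mod 70). Since 40 ≡ 5 (mod 35) and 35 ∣ 70, we get s ≡ 5 (mod 35).

Not equivalent: only (⇐) holds.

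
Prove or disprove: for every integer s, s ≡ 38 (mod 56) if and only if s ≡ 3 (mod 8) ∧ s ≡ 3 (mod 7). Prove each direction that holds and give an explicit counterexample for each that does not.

(⇒) This fails: s = 38 gives 38 ≡ 38 (mod 56) but 38 ≡ 6 (mod 8), so the conjunction on the right does not hold.

(⇐) This fails: s = 3 satisfies both congruences on the right (3 ≡ 3 mod 8 and 3 ≡ 3 mod 7) yet 3 ≡ 3 (mod 56), not 38.

Neither direction holds.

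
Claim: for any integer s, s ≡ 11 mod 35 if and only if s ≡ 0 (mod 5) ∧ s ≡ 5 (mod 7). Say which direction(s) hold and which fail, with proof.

(⇒) fails and (⇐) fails.

(→) This fails: s = 11 gives 11 ≡ 11 (mod 35) but 11 ≡ 1 (mod 5), so the conjunction on the right does not hold.

(←) This fails: s = 5 satisfies both congruences on the right (5 ≡ 0 mod 5 and 5 ≡ 5 mod 7) yet 5 ≡ 5 (mod 35), not 11.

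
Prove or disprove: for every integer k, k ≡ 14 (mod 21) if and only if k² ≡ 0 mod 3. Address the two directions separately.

Both directions fail.

Forward direction. This fails: take k = 14. Then 14 ≡ 14 (mod 21), but 14² = 196 ≡ 1 (mod 3), not 0.

Converse. This fails: take k = 0. Then 0² = 0 ≡ 0 (mod 3), yet 0 ≡ 0 (mod 21), not 14.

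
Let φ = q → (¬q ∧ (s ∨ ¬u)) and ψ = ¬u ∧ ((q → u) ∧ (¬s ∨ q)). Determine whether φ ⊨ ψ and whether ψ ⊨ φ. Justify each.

The forward direction fails; the converse holds.

(⟹) This fails. Under q = F, u = T, s = F, the left side is true but the right side is false.

(⟸) Assume the antecedent. If q is true, the antecedent cannot hold. If q is false, q → (¬q ∧ (s ∨ ¬u)) reduces to true regardless of the other variables. Either way q → (¬q ∧ (s ∨ ¬u)) holds.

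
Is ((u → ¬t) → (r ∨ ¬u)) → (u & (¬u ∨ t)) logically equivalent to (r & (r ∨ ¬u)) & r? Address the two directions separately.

Forward direction. This fails. Under r = F, t = F, u = T, the left side is true but the right side is false.

Converse. This fails. Under r = T, t = F, u = F, the left side is false but the right side is true.

Both directions fail.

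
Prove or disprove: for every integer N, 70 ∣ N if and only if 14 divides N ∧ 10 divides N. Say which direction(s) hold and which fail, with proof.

Both directions hold.

(←) Suppose 14 ∣ N and 10 ∣ N. Any common multiple of 14 and 10 is a multiple of their lcm; here lcm(14, 10) = 14·10/gcd(14, 10) = 140/2 = 70, so 70 ∣ N.

(→) If 70 ∣ N, write N = 70q. Since 70 = 5·14, N = 14·(5q), so 14 ∣ N; and since 70 = 7·10, N = 10·(7q), so 10 ∣ N.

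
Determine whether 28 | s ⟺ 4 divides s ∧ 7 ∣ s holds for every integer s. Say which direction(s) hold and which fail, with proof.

(⟸) Suppose 4 ∣ s and 7 ∣ s. Any common multiple of 4 and 7 is a multiple of their lcm; here gcd(4, 7) = 1, so lcm(4, 7) = 4·7 = 28, so 28 ∣ s.

(⟹) If 28 ∣ s, write s = 28q. Since 28 = 7·4, s = 4·(7q), so 4 ∣ s; and since 28 = 4·7, s = 7·(4q), so 7 ∣ s.

Both directions hold.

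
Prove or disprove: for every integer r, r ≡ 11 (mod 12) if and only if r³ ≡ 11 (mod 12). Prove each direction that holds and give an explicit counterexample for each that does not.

The biconditional holds.

(→) Suppose r ≡ 11 (mod 12). Write r = 12j + 11. Then (12j + 11)³ = 1728j³ + 4752j² + 4356j + 1331 = 12(144j³ + 396j² + 363j + 110) + 11, so r³ ≡ 11 (mod 12).

(←) Conversely, suppose r³ ≡ 11 (mod 12). The only residue r in {0, …, 11} with r³ ≡ 11 (mod 12) is r = 11, so r ≡ 11 (mod 12).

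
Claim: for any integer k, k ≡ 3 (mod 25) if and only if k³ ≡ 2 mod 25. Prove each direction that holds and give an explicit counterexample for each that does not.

The biconditional holds.

Converse. Suppose k³ ≡ 2 (mod 25). The only residue r in {0, …, 24} with r³ ≡ 2 (mod 25) is r = 3, so k ≡ 3 (mod 25).

Forward direction. Suppose k ≡ 3 (mod 25). Write k = 25j + 3. Then (25j + 3)³ = 15625j³ + 5625j² + 675j + 27 = 25(625j³ + 225j² + 27j + 1) + 2, so k³ ≡ 2 (mod 25).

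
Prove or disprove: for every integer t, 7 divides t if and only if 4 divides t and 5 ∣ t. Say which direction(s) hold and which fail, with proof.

[⇒] This fails: take t = 7. Certainly 7 ∣ 7, but 4 ∤ 7.

[⇐] This fails: take t = 20. Both 4 ∣ 20 and 5 ∣ 20, yet 20 is not a multiple of 7 (since 20 = 2·7 + 6), so 7 ∤ 20.

Both directions fail.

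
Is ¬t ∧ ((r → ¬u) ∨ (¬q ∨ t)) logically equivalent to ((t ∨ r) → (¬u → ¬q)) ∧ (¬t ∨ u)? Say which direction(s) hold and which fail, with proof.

[⇒] This fails. Under t = F, q = T, u = F, r = T, the left side is true but the right side is false.

[⇐] This fails. Under t = T, q = F, u = T, r = F, the left side is false but the right side is true.

Neither implication holds.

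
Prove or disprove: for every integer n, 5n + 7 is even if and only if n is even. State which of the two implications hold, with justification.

(⟹) This fails: n = 3 gives 5n + 7 = 22, which is even, but 3 is odd, not even.

(⟸) This also fails: n = 6 is even, but 5n + 7 = 37 is odd, not even.

Neither direction holds.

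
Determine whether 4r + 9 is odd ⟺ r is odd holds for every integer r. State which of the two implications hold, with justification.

[⇐] Suppose r is odd. Since 4 is even, 4r is even for every r, so 4r + 9 has the same parity as 9, which is odd. Hence 4r + 9 is odd.

[⇒] This fails: take r = 6. Then 4r + 9 = 33, which is odd, yet r = 6 is even, not odd.

Not equivalent: only (⇐) holds.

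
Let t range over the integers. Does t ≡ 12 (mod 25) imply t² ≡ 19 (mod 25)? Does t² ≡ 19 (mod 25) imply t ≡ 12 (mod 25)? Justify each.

Forward direction. Suppose t ≡ 12 (mod 25). Write t = 25j + 12. Then (25j + 12)² = 625j² + 600j + 144 = 25(25j² + 24j + 5) + 19, so t² ≡ 19 (mod 25).

Converse. This fails: take t = 13. Then 13² = 169 ≡ 19 (mod 25), yet 13 ≡ 13 (mod 25), not 12.

(⇒) holds; (⇐) fails.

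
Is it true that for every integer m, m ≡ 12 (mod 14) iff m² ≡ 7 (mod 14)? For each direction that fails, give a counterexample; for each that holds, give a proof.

(⇒) fails and (⇐) fails.

[⇒] This fails: take m = 12. Then 12 ≡ 12 (mod 14), but 12² = 144 ≡ 4 (mod 14), not 7.

[⇐] This fails: take m = 7. Then 7² = 49 ≡ 7 (mod 14), yet 7 ≡ 7 (mod 14), not 12.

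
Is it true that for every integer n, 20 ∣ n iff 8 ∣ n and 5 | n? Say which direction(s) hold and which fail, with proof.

Only the reverse direction holds.

(⟹) This fails: take n = 20. Certainly 20 ∣ 20, but 8 ∤ 20.

(⟸) Suppose 8 ∣ n and 5 ∣ n. Any common multiple of 8 and 5 is a multiple of their lcm; here gcd(8, 5) = 1, so lcm(8, 5) = 8·5 = 40, so 40 ∣ n. Since 20 ∣ 40, it follows that 20 ∣ n.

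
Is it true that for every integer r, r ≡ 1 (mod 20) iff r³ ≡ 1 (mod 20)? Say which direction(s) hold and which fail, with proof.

Equivalent; both directions hold.

(⇒) Suppose r ≡ 1 (mod 20). Write r = 20j + 1. Then (20j + 1)³ = 8000j³ + 1200j² + 60j + 1 = 20(400j³ + 60j² + 3j) + 1, so r³ ≡ 1 (mod 20).

(⇐) Conversely, suppose r³ ≡ 1 (mod 20). The only residue r in {0, …, 19} with r³ ≡ 1 (mod 20) is r = 1, so r ≡ 1 (mod 20).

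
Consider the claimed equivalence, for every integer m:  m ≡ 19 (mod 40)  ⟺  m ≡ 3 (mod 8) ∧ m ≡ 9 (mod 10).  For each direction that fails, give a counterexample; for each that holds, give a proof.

(⇒) Suppose m ≡ 19 (mod 40); write m = 40j + 19. Since 8 ∣ 40, reducing mod 8 gives m ≡ 19 ≡ 3 (mod 8); since 10 ∣ 40, reducing mod 10 gives m ≡ 19 ≡ 9 (mod 10).

(⇐) Conversely, if m ≡ 3 (mod 8) and m ≡ 9 (mod 10), then by the Chinese remainder theorem m ≡ 19 (mod 40). This is exactly m ≡ 19 (mod 40).

Both directions hold.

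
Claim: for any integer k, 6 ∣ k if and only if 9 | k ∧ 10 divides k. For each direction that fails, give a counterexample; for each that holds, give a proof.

Not equivalent: only (⇐) holds.

Forward direction. This fails: take k = 6. Certainly 6 ∣ 6, but 9 ∤ 6.

Converse. Suppose 9 ∣ k and 10 ∣ k. Any common multiple of 9 and 10 is a multiple of their lcm; here gcd(9, 10) = 1, so lcm(9, 10) = 9·10 = 90, so 90 ∣ k. Since 6 ∣ 90, it follows that 6 ∣ k.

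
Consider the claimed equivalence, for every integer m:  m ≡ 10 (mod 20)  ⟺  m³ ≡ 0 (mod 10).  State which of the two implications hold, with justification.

(⟹) Suppose m ≡ 10 (mod 20). Then m³ ≡ 10³ = 1000 (mod 20), and since 10 ∣ 20, also m³ ≡ 0 (mod 10).

(⟸) This fails: take m = 0. Then 0³ = 0 ≡ 0 (mod 10), yet 0 ≡ 0 (mod 20), not 10.

(⇒) holds; (⇐) fails.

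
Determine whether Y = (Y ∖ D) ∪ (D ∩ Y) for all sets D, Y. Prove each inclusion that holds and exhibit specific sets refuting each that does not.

Both inclusions hold.

(⊆) Let x ∈ Y. Then either x ∈ Y and x ∉ D; or x ∈ D ∩ Y. In each case x ∈ (Y ∖ D) ∪ (D ∩ Y), so Y ⊆ (Y ∖ D) ∪ (D ∩ Y).

(⊇) Let x ∈ (Y ∖ D) ∪ (D ∩ Y). Then either x ∈ Y and x ∉ D; or x ∈ D ∩ Y. In each case x ∈ Y, so (Y ∖ D) ∪ (D ∩ Y) ⊆ Y.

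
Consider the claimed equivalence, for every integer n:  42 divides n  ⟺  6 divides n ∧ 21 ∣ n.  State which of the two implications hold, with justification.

[⇐] Suppose 6 ∣ n and 21 ∣ n. Any common multiple of 6 and 21 is a multiple of their lcm; here lcm(6, 21) = 6·21/gcd(6, 21) = 126/3 = 42, so 42 ∣ n.

[⇒] If 42 ∣ n, write n = 42q. Since 42 = 7·6, n = 6·(7q), so 6 ∣ n; and since 42 = 2·21, n = 21·(2q), so 21 ∣ n.

Both directions hold; the statement is true.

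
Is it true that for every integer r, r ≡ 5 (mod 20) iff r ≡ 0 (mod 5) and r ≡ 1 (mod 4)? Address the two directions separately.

Equivalent; both directions hold.

(←) If r ≡ 0 (mod 5) and r ≡ 1 (mod 4), then by the Chinese remainder theorem r ≡ 5 (mod 20). This is exactly r ≡ 5 (mod 20).

(→) Suppose r ≡ 5 (mod 20); write r = 20j + 5. Since 5 ∣ 20, reducing mod 5 gives r ≡ 5 ≡ 0 (mod 5); since 4 ∣ 20, reducing mod 4 gives r ≡ 5 ≡ 1 (mod 4).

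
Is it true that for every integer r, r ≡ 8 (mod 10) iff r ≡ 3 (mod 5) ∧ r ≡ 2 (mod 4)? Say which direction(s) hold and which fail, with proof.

(⇒) fails; (⇐) holds.

(⟹) This fails: r = 8 gives 8 ≡ 8 (mod 10) but 8 ≡ 0 (mod 4), so the conjunction on the right does not hold.

(⟸) Conversely, if r ≡ 3 (mod 5) and r ≡ 2 (mod 4), then by the Chinese remainder theorem r ≡ 18 (mod 20). Since 18 ≡ 8 (mod 10) and 10 ∣ 20, we get r ≡ 8 (mod 10).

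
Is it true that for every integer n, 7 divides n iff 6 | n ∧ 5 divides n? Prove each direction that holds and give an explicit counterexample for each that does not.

Both directions fail.

(⟹) This fails: take n = 7. Certainly 7 ∣ 7, but 6 ∤ 7.

(⟸) This fails: take n = 30. Both 6 ∣ 30 and 5 ∣ 30, yet 30 is not a multiple of 7 (since 30 = 4·7 + 2), so 7 ∤ 30.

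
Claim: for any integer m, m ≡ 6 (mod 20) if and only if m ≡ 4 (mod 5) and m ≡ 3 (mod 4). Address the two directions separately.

Neither implication holds.

(⟹) This fails: m = 6 gives 6 ≡ 6 (mod 20) but 6 ≡ 1 (mod 5), so the conjunction on the right does not hold.

(⟸) This fails: m = 19 satisfies both congruences on the right (19 ≡ 4 mod 5 and 19 ≡ 3 mod 4) yet 19 ≡ 19 (mod 20), not 6.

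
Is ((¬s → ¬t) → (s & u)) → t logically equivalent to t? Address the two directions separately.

(⇒) fails; (⇐) holds.

[⇒] This fails. Under s = F, t = F, u = F, the left side is true but the right side is false.

[⇐] Assume the antecedent. If s is true, the antecedent forces (s = T, t = T, u = F) or (s = T, t = T, u = T), and ((¬s → ¬t) → (s & u)) → t holds there. If s is false, ((¬s → ¬t) → (s & u)) → t reduces to true regardless of the other variables. Either way ((¬s → ¬t) → (s & u)) → t holds.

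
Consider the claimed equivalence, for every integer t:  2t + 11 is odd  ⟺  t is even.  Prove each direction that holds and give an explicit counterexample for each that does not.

Not equivalent: only (⇐) holds.

(⟹) This fails: take t = 1. Then 2t + 11 = 13, which is odd, yet t = 1 is odd, not even.

(⟸) Suppose t is even. Since 2 is even, 2t is even for every t, so 2t + 11 has the same parity as 11, which is odd. Hence 2t + 11 is odd.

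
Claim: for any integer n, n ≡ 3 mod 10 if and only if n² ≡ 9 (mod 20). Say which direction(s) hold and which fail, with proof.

Only the forward direction holds.

(→) Suppose n ≡ 3 (mod 10). Working modulo 20, n ∈ {3, 13}; for each such r, r² ≡ 9 (mod 20).

(←) This fails: take n = 7. Then 7² = 49 ≡ 9 (mod 20), yet 7 ≡ 7 (mod 10), not 3.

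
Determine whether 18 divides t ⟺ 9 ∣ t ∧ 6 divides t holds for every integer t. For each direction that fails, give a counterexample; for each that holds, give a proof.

Equivalent; both directions hold.

(→) If 18 ∣ t, write t = 18q. Since 18 = 2·9, t = 9·(2q), so 9 ∣ t; and since 18 = 3·6, t = 6·(3q), so 6 ∣ t.

(←) Suppose 9 ∣ t and 6 ∣ t. Any common multiple of 9 and 6 is a multiple of their lcm; here lcm(9, 6) = 9·6/gcd(9, 6) = 54/3 = 18, so 18 ∣ t.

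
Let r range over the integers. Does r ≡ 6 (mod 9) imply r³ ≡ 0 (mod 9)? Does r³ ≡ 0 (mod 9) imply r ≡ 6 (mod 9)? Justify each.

The forward direction holds; the converse fails.

(→) Suppose r ≡ 6 (mod 9). Write r = 9j + 6. Then (9j + 6)³ = 729j³ + 1458j² + 972j + 216 = 9(81j³ + 162j² + 108j + 24) + 0, so r³ ≡ 0 (mod 9).

(←) This fails: take r = 0. Then 0³ = 0 ≡ 0 (mod 9), yet 0 ≡ 0 (mod 9), not 6.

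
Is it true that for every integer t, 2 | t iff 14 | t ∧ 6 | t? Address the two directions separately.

(⟸) Suppose 14 ∣ t and 6 ∣ t. Any common multiple of 14 and 6 is a multiple of their lcm; here lcm(14, 6) = 14·6/gcd(14, 6) = 84/2 = 42, so 42 ∣ t. Since 2 ∣ 42, it follows that 2 ∣ t.

(⟹) This fails: take t = 2. Certainly 2 ∣ 2, but 14 ∤ 2.

Not equivalent: only (⇐) holds.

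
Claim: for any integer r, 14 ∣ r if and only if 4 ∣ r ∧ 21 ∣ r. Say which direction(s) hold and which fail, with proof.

Only the converse holds.

(⟹) This fails: take r = 14. Certainly 14 ∣ 14, but 4 ∤ 14.

(⟸) Suppose 4 ∣ r and 21 ∣ r. Any common multiple of 4 and 21 is a multiple of their lcm; here gcd(4, 21) = 1, so lcm(4, 21) = 4·21 = 84, so 84 ∣ r. Since 14 ∣ 84, it follows that 14 ∣ r.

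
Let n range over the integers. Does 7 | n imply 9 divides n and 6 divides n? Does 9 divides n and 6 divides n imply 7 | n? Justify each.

Neither direction holds.

(→) This fails: take n = 7. Certainly 7 ∣ 7, but 9 ∤ 7.

(←) This fails: take n = 18. Both 9 ∣ 18 and 6 ∣ 18, yet 18 is not a multiple of 7 (since 18 = 2·7 + 4), so 7 ∤ 18.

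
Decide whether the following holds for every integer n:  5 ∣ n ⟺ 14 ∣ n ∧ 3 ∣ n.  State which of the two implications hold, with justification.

Both directions fail.

[⇒] This fails: take n = 5. Certainly 5 ∣ 5, but 14 ∤ 5.

[⇐] This fails: take n = 42. Both 14 ∣ 42 and 3 ∣ 42, yet 42 is not a multiple of 5 (since 42 = 8·5 + 2), so 5 ∤ 42.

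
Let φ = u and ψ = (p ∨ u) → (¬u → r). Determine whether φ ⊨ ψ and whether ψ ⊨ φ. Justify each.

Not equivalent: only (⇒) holds.

(→) Assume the antecedent. If u is true, (p ∨ u) → (¬u → r) reduces to true regardless of the other variables. If u is false, the antecedent cannot hold. Either way (p ∨ u) → (¬u → r) holds.

(←) This fails. Under u = F, r = F, p = F, the left side is false but the right side is true.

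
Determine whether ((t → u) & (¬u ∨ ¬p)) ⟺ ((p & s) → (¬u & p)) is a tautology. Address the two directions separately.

Not equivalent: only (⇒) holds.

(⟸) This fails. Under u = T, s = F, p = T, t = F, the left side is false but the right side is true.

(⟹) Assume the antecedent. If p is true, the antecedent forces (u = F, s = F, p = T, t = F) or (u = F, s = T, p = T, t = F), and (p & s) → (¬u & p) holds there. If p is false, (p & s) → (¬u & p) reduces to true regardless of the other variables. Either way (p & s) → (¬u & p) holds.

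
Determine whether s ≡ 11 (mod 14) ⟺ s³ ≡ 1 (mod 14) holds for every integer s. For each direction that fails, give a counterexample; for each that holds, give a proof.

[⇒] Suppose s ≡ 11 (mod 14). Write s = 14j + 11. Then (14j + 11)³ = 2744j³ + 6468j² + 5082j + 1331 = 14(196j³ + 462j² + 363j + 95) + 1, so s³ ≡ 1 (mod 14).

[⇐] This fails: take s = 1. Then 1³ = 1 ≡ 1 (mod 14), yet 1 ≡ 1 (mod 14), not 11.

Only the forward implication holds.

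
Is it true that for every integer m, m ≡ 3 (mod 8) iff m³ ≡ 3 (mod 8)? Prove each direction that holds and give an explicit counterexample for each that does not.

The biconditional holds.

Converse. Suppose m³ ≡ 3 (mod 8). The only residue r in {0, …, 7} with r³ ≡ 3 (mod 8) is r = 3, so m ≡ 3 (mod 8).

Forward direction. Suppose m ≡ 3 (mod 8). Write m = 8j + 3. Then (8j + 3)³ = 512j³ + 576j² + 216j + 27 = 8(64j³ + 72j² + 27j + 3) + 3, so m³ ≡ 3 (mod 8).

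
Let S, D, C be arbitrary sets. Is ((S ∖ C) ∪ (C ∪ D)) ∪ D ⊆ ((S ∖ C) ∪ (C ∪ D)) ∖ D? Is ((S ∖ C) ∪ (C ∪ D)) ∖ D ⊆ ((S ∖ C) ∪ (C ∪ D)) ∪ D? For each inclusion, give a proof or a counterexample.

(⟹) This inclusion fails. Take S = ∅, D = {1}, C = ∅; then 1 ∈ ((S ∖ C) ∪ (C ∪ D)) ∪ D but 1 ∉ ((S ∖ C) ∪ (C ∪ D)) ∖ D.

(⟸) Let x ∈ ((S ∖ C) ∪ (C ∪ D)) ∖ D. Then either x ∈ S and x ∉ D, C; or x ∈ C and x ∉ S, D; or x ∈ S ∩ C and x ∉ D. In each case x ∈ ((S ∖ C) ∪ (C ∪ D)) ∪ D, so ((S ∖ C) ∪ (C ∪ D)) ∖ D ⊆ ((S ∖ C) ∪ (C ∪ D)) ∪ D.

(⊆) fails; (⊇) holds.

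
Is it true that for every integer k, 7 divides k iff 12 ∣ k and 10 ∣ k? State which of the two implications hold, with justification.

(⟹) This fails: take k = 7. Certainly 7 ∣ 7, but 12 ∤ 7.

(⟸) This fails: take k = 60. Both 12 ∣ 60 and 10 ∣ 60, yet 60 is not a multiple of 7 (since 60 = 8·7 + 4), so 7 ∤ 60.

Both directions fail.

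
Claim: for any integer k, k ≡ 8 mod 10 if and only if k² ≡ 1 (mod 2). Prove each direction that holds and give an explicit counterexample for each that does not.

(⇒) This fails: take k = 8. Then 8 ≡ 8 (mod 10), but 8² = 64 ≡ 0 (mod 2), not 1.

(⇐) This fails: take k = 1. Then 1² = 1 ≡ 1 (mod 2), yet 1 ≡ 1 (mod 10), not 8.

(⇒) fails and (⇐) fails.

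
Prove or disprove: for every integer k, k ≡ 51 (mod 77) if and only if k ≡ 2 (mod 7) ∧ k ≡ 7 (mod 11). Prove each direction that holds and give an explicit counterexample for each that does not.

(⇒) Suppose k ≡ 51 (mod 77); write k = 77j + 51. Since 7 ∣ 77, reducing mod 7 gives k ≡ 51 ≡ 2 (mod 7); since 11 ∣ 77, reducing mod 11 gives k ≡ 51 ≡ 7 (mod 11).

(⇐) Conversely, if k ≡ 2 (mod 7) and k ≡ 7 (mod 11), then by the Chinese remainder theorem k ≡ 51 (mod 77). This is exactly k ≡ 51 (mod 77).

Equivalent; both directions hold.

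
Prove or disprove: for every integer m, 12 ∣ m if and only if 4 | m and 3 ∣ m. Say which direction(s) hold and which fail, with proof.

(→) If 12 ∣ m, write m = 12q. Since 12 = 3·4, m = 4·(3q), so 4 ∣ m; and since 12 = 4·3, m = 3·(4q), so 3 ∣ m.

(←) Suppose 4 ∣ m and 3 ∣ m. Any common multiple of 4 and 3 is a multiple of their lcm; here gcd(4, 3) = 1, so lcm(4, 3) = 4·3 = 12, so 12 ∣ m.

Both directions hold.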